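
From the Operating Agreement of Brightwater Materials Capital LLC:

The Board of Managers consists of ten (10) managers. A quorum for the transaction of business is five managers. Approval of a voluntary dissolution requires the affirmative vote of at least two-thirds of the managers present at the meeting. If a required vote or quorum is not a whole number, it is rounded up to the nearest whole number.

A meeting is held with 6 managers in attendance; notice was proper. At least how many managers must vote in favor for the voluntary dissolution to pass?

4

The voluntary dissolution requires two-thirds of the managers present (6).
2/3 of 6 = 4.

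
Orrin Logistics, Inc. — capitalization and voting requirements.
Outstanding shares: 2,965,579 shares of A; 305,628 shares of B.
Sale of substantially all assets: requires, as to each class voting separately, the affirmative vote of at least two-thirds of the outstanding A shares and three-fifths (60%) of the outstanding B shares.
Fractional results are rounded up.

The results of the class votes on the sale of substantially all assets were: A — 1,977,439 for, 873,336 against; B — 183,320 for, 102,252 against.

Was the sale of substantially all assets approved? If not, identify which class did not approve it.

A: 2/3 of 2965579 = 1977052.67, rounded up to 1977053; 1,977,053 required, 1,977,439 in favor — approved.
B: 3/5 of 305628 = 183376.80, rounded up to 183377; 183,377 required, 183,320 in favor — not approved.

Not approved — the B shares did not give the required vote.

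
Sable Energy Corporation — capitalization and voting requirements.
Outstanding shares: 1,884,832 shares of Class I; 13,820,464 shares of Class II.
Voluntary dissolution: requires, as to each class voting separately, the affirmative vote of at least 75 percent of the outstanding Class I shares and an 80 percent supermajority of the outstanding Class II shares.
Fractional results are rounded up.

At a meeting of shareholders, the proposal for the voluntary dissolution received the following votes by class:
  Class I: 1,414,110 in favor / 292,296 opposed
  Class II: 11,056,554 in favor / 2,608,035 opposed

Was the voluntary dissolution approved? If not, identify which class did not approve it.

Approved — every class gave the required vote.

Class I: 3/4 of 1884832 = 1413624; 1,413,624 required, 1,414,110 in favor — approved.
Class II: 4/5 of 13820464 = 11056371.20, rounded up to 11056372; 11,056,372 required, 11,056,554 in favor — approved.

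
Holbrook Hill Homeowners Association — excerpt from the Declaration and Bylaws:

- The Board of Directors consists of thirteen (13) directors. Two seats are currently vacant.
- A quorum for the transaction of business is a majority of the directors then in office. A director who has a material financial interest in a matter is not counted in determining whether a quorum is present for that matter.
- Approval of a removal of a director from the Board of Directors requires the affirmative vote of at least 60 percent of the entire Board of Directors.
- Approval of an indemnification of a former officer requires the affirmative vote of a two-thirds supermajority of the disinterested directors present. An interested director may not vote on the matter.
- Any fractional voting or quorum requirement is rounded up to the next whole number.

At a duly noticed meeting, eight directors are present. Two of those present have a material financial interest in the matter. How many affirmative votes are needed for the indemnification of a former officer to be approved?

The indemnification of a former officer requires two-thirds of the disinterested directors present (8 − 2 = 6).
2/3 of 6 = 4.

4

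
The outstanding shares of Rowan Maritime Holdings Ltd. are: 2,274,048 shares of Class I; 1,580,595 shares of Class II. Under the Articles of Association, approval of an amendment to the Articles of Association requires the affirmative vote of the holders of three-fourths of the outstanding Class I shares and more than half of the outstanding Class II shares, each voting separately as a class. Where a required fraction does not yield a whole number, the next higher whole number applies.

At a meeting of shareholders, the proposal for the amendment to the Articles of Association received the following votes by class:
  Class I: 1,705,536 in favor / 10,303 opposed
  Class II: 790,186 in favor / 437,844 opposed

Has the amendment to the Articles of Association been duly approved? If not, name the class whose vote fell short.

Class I: 3/4 of 2274048 = 1705536; 1,705,536 required, 1,705,536 in favor — approved.
Class II: a majority of 1580595 is 790298; 790,298 required, 790,186 in favor — not approved.

Not approved — the Class II shares did not give the required vote.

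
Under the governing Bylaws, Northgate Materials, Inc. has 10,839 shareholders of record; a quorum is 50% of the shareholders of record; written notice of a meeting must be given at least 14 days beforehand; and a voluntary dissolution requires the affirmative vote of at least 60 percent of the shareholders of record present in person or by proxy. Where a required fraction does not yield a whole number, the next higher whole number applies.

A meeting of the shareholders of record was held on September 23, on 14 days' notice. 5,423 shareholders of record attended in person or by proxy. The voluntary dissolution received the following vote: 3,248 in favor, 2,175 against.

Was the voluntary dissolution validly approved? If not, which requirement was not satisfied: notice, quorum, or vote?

Invalid — vote requirement not satisfied.

Notice: 14 days given; 14 required. Satisfied.
Quorum: 50% of 10,839 = 5,419.50, rounded up to 5,420; 5,423 present. Satisfied.
Vote: requires three-fifths of those present (5,423); 3/5 of 5423 = 3253.80, rounded up to 3254, so 3,254 needed; 3,248 in favor. Not satisfied.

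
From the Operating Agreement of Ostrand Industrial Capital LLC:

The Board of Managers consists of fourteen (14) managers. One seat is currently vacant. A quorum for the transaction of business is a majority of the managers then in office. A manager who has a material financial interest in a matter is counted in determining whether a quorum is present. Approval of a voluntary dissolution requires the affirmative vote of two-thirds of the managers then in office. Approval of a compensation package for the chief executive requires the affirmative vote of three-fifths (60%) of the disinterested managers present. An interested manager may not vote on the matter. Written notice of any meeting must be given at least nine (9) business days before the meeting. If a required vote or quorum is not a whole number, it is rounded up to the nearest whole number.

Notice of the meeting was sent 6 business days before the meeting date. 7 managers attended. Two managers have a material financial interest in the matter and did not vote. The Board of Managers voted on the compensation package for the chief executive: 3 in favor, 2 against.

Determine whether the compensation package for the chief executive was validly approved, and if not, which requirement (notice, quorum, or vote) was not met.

Notice: 6 business days given; 9 required (6 < 9). Not satisfied.
Quorum: 7 present (interested managers count toward quorum); quorum is 7. Satisfied.
Vote: the compensation package for the chief executive requires three-fifths of the disinterested managers present (7 − 2 = 5). 3/5 of 5 = 3, so 3 affirmative votes are needed; 3 voted in favor. Satisfied.

Invalid — notice requirement not satisfied.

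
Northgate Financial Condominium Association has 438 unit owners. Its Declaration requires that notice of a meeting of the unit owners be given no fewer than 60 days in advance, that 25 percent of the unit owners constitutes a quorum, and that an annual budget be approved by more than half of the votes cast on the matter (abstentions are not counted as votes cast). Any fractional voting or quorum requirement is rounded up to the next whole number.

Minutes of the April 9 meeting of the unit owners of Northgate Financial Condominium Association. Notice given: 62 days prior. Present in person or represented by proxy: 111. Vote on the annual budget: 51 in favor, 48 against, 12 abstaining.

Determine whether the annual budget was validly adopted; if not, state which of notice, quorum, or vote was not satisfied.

Valid — all requirements satisfied.

Notice: 62 days given; 60 required. Satisfied.
Quorum: 25% of 438 = 109.50, rounded up to 110; 111 present. Satisfied.
Vote: requires a majority of the votes cast (111 − 12 abstaining = 99); a majority of 99 is 50, so 50 needed; 51 in favor. Satisfied.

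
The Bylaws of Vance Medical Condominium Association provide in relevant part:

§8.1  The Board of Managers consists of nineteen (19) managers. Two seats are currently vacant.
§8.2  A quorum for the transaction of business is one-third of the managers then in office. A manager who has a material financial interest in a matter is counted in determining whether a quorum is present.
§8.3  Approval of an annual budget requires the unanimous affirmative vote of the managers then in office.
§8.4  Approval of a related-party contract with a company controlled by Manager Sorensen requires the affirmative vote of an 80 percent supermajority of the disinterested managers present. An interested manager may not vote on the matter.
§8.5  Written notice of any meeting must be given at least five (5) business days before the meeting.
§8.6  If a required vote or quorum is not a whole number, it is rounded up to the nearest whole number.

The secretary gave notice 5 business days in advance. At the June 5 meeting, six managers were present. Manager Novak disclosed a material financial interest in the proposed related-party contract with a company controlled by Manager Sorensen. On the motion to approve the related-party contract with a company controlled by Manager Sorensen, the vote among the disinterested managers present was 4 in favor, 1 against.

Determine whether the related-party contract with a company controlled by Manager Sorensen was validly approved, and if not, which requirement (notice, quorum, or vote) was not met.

Valid — all requirements satisfied.

Notice: 5 business days given; 5 required (5 ≥ 5). Satisfied.
Quorum: 6 present (interested managers count toward quorum); quorum is 6. Satisfied.
Vote: the related-party contract with a company controlled by Manager Sorensen requires four-fifths of the disinterested managers present (6 − 1 = 5). 4/5 of 5 = 4, so 4 affirmative votes are needed; 4 voted in favor. Satisfied.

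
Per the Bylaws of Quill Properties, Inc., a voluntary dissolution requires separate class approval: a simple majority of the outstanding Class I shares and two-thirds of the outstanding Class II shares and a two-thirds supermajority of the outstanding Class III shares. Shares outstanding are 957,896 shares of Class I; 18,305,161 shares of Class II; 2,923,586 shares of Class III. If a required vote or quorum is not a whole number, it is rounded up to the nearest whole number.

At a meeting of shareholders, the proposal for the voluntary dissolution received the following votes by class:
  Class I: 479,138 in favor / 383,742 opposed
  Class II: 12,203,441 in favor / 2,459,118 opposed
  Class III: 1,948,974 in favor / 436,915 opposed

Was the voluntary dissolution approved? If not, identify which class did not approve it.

Not approved — the Class III shares did not give the required vote.

Class I: a majority of 957896 is 478949; 478,949 required, 479,138 in favor — approved.
Class II: 2/3 of 18305161 = 12203440.67, rounded up to 12203441; 12,203,441 required, 12,203,441 in favor — approved.
Class III: 2/3 of 2923586 = 1949057.33, rounded up to 1949058; 1,949,058 required, 1,948,974 in favor — not approved.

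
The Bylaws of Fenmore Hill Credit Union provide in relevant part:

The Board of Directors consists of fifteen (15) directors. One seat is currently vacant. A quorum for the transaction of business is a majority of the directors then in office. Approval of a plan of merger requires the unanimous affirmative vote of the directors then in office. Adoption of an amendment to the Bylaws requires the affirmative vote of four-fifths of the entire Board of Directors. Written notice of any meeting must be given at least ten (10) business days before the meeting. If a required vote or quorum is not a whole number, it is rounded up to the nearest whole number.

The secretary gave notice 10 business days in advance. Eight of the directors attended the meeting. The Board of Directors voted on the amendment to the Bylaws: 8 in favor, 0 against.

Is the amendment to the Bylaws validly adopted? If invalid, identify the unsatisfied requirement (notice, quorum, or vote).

Invalid — vote requirement not satisfied.

Notice: 10 business days given; 10 required (10 ≥ 10). Satisfied.
Quorum: 8 present; quorum is 8. Satisfied.
Vote: the amendment to the Bylaws requires four-fifths of the entire Board of Directors (15). 4/5 of 15 = 12, so 12 affirmative votes are needed; 8 voted in favor. Not satisfied.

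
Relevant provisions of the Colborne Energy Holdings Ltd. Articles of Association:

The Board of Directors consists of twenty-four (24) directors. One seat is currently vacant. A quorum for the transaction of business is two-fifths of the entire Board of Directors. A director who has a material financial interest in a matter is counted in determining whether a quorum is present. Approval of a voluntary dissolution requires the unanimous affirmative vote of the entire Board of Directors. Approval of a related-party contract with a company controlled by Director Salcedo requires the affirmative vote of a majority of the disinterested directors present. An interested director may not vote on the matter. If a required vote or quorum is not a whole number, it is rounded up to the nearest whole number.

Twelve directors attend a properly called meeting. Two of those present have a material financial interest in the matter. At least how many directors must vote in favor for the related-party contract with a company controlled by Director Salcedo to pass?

6

The related-party contract with a company controlled by Director Salcedo requires a majority of the disinterested directors present (12 − 2 = 10).
A majority of 10 is 6.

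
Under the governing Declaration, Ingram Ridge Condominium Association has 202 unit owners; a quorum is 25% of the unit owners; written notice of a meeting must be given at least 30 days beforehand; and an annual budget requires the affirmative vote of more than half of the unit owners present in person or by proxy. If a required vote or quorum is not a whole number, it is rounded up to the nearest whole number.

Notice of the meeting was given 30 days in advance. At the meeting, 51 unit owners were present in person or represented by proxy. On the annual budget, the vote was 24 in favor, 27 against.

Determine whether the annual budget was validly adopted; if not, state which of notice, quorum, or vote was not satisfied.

Notice: 30 days given; 30 required. Satisfied.
Quorum: 25% of 202 = 50.50, rounded up to 51; 51 present. Satisfied.
Vote: requires a majority of those present (51); a majority of 51 is 26, so 26 needed; 24 in favor. Not satisfied.

Invalid — vote requirement not satisfied.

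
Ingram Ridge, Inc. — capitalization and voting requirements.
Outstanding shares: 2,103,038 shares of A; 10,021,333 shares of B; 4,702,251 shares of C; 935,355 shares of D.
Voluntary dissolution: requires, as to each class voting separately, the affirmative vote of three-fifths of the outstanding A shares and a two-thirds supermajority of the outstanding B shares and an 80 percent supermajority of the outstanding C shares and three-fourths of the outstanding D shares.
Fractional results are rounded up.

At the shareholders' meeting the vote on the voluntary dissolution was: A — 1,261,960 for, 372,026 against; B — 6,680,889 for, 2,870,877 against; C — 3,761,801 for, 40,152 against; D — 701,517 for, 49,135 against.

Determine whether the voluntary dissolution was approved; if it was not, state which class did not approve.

A: 3/5 of 2103038 = 1261822.80, rounded up to 1261823; 1,261,823 required, 1,261,960 in favor — approved.
B: 2/3 of 10021333 = 6680888.67, rounded up to 6680889; 6,680,889 required, 6,680,889 in favor — approved.
C: 4/5 of 4702251 = 3761800.80, rounded up to 3761801; 3,761,801 required, 3,761,801 in favor — approved.
D: 3/4 of 935355 = 701516.25, rounded up to 701517; 701,517 required, 701,517 in favor — approved.

Approved — every class gave the required vote.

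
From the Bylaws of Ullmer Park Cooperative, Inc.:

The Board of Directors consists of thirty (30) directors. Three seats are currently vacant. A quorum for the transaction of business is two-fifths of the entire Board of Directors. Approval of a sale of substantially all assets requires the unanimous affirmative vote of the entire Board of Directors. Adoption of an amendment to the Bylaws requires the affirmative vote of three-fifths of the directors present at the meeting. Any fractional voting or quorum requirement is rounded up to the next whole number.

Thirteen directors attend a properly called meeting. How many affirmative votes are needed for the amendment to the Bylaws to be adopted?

8

The amendment to the Bylaws requires three-fifths of the directors present (13).
3/5 of 13 = 7.80, rounded up to 8.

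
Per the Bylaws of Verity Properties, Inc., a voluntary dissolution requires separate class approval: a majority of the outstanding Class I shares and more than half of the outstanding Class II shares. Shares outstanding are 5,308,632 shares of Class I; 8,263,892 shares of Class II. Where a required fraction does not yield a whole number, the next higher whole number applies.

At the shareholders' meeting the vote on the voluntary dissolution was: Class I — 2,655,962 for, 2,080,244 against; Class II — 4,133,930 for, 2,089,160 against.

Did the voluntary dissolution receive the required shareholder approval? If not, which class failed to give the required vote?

Approved — every class gave the required vote.

Class I: a majority of 5308632 is 2654317; 2,654,317 required, 2,655,962 in favor — approved.
Class II: a majority of 8263892 is 4131947; 4,131,947 required, 4,133,930 in favor — approved.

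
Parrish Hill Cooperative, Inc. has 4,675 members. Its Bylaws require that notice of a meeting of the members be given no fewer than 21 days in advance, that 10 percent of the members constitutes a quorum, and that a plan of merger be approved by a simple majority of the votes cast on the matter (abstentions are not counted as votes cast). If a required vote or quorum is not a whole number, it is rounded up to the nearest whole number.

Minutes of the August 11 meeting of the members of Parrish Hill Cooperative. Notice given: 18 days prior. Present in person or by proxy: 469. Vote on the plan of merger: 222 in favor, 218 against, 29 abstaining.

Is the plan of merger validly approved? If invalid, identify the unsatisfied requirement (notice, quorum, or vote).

Notice: 18 days given; 21 required. Not satisfied.
Quorum: 10% of 4,675 = 467.50, rounded up to 468; 469 present. Satisfied.
Vote: requires a majority of the votes cast (469 − 29 abstaining = 440); a majority of 440 is 221, so 221 needed; 222 in favor. Satisfied.

Invalid — notice requirement not satisfied.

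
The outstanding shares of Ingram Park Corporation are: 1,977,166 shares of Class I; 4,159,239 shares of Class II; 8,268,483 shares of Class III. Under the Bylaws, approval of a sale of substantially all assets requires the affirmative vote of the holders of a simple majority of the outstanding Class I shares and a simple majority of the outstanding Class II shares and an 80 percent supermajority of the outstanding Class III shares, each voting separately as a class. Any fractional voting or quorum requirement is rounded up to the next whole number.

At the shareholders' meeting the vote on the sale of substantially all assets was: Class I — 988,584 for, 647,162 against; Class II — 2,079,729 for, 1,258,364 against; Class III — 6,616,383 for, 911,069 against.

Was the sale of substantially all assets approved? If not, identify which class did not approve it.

Class I: a majority of 1977166 is 988584; 988,584 required, 988,584 in favor — approved.
Class II: a majority of 4159239 is 2079620; 2,079,620 required, 2,079,729 in favor — approved.
Class III: 4/5 of 8268483 = 6614786.40, rounded up to 6614787; 6,614,787 required, 6,616,383 in favor — approved.

Approved — every class gave the required vote.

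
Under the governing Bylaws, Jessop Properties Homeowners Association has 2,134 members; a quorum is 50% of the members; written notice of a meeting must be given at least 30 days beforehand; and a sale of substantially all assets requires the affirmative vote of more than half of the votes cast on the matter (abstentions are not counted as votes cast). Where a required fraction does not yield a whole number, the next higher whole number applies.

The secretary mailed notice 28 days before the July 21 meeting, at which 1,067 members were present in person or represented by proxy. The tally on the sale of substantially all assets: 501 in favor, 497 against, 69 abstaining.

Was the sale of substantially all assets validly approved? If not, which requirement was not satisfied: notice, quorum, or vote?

Notice: 28 days given; 30 required. Not satisfied.
Quorum: 50% of 2,134 = 1,067; 1,067 present. Satisfied.
Vote: requires a majority of the votes cast (1,067 − 69 abstaining = 998); a majority of 998 is 500, so 500 needed; 501 in favor. Satisfied.

Invalid — notice requirement not satisfied.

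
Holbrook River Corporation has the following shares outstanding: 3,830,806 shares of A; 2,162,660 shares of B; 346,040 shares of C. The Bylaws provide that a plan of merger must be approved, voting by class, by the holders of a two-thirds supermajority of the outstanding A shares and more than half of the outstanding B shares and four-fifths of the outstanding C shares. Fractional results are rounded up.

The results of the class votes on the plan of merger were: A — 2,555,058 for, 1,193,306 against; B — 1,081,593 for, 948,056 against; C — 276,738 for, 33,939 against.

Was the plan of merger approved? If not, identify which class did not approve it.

A: 2/3 of 3830806 = 2553870.67, rounded up to 2553871; 2,553,871 required, 2,555,058 in favor — approved.
B: a majority of 2162660 is 1081331; 1,081,331 required, 1,081,593 in favor — approved.
C: 4/5 of 346040 = 276832; 276,832 required, 276,738 in favor — not approved.

Not approved — the C shares did not give the required vote.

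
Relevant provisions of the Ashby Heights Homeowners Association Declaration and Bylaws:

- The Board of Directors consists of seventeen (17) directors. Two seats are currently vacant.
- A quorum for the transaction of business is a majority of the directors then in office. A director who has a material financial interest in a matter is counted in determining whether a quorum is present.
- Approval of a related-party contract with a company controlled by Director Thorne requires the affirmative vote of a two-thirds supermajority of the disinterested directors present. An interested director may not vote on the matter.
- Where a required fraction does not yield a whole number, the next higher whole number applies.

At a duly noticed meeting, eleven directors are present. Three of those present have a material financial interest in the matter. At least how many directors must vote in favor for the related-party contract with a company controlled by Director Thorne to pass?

6

The related-party contract with a company controlled by Director Thorne requires two-thirds of the disinterested directors present (11 − 3 = 8).
2/3 of 8 = 5.33, rounded up to 6.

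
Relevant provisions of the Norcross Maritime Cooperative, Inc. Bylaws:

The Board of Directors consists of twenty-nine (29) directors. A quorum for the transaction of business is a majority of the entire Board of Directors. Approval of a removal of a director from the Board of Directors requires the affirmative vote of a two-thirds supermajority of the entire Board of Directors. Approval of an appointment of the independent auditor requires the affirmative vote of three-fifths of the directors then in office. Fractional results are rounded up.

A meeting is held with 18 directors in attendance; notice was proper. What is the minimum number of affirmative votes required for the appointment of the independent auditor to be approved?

18

The appointment of the independent auditor requires three-fifths of the directors then in office (29).
3/5 of 29 = 17.40, rounded up to 18.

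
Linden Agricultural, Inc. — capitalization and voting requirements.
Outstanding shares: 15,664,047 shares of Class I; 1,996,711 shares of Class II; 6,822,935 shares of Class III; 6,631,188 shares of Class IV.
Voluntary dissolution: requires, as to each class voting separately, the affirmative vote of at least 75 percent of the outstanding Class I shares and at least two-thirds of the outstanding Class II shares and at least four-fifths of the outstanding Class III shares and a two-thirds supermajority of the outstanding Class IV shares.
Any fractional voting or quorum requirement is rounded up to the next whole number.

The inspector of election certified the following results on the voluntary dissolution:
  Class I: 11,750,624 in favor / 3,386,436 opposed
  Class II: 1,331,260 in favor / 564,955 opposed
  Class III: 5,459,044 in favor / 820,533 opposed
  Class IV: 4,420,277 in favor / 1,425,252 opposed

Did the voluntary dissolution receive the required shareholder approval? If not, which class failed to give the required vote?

Not approved — the Class IV shares did not give the required vote.

Class I: 3/4 of 15664047 = 11748035.25, rounded up to 11748036; 11,748,036 required, 11,750,624 in favor — approved.
Class II: 2/3 of 1996711 = 1331140.67, rounded up to 1331141; 1,331,141 required, 1,331,260 in favor — approved.
Class III: 4/5 of 6822935 = 5458348; 5,458,348 required, 5,459,044 in favor — approved.
Class IV: 2/3 of 6631188 = 4420792; 4,420,792 required, 4,420,277 in favor — not approved.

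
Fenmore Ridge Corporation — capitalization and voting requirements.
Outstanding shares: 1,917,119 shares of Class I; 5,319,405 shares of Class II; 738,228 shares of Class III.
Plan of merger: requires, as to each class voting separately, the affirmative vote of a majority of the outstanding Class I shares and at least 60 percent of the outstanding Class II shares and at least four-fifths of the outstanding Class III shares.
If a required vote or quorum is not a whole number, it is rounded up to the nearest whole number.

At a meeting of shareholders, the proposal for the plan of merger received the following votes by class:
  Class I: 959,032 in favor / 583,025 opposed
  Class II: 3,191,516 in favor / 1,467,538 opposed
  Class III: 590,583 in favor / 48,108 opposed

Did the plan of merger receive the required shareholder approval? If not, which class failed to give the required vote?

Not approved — the Class II shares did not give the required vote.

Class I: a majority of 1917119 is 958560; 958,560 required, 959,032 in favor — approved.
Class II: 3/5 of 5319405 = 3191643; 3,191,643 required, 3,191,516 in favor — not approved.
Class III: 4/5 of 738228 = 590582.40, rounded up to 590583; 590,583 required, 590,583 in favor — approved.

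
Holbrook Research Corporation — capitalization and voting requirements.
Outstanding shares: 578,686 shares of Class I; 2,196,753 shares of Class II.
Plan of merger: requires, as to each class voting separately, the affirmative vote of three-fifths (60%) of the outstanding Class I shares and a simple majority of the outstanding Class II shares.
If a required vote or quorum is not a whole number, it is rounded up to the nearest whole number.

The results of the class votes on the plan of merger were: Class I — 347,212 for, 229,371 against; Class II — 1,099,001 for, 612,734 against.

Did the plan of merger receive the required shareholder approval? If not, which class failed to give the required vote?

Class I: 3/5 of 578686 = 347211.60, rounded up to 347212; 347,212 required, 347,212 in favor — approved.
Class II: a majority of 2196753 is 1098377; 1,098,377 required, 1,099,001 in favor — approved.

Approved — every class gave the required vote.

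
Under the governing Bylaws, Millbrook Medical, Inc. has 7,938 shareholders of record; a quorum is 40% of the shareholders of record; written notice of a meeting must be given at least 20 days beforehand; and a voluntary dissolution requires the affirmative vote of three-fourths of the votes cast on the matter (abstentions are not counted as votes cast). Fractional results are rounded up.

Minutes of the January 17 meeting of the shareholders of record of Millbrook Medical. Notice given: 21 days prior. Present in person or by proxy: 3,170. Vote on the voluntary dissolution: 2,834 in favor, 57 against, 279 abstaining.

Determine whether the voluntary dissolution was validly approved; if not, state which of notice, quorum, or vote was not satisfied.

Notice: 21 days given; 20 required. Satisfied.
Quorum: 40% of 7,938 = 3,175.20, rounded up to 3,176; 3,170 present. Not satisfied.
Vote: requires three-fourths of the votes cast (3,170 − 279 abstaining = 2,891); 3/4 of 2891 = 2168.25, rounded up to 2169, so 2,169 needed; 2,834 in favor. Satisfied.

Invalid — quorum requirement not satisfied.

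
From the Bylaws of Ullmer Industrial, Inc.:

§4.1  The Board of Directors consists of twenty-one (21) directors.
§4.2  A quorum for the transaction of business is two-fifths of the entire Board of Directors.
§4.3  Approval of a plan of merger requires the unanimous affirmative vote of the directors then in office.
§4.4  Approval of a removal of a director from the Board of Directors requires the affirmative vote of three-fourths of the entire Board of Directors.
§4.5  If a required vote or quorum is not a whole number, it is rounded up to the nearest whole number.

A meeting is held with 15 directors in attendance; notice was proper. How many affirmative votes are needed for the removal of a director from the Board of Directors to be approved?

16

The removal of a director from the Board of Directors requires three-fourths of the entire Board of Directors (21).
3/4 of 21 = 15.75, rounded up to 16.
(Only 15 can vote, so the removal of a director from the Board of Directors cannot pass at this meeting, but the required vote is still 16.)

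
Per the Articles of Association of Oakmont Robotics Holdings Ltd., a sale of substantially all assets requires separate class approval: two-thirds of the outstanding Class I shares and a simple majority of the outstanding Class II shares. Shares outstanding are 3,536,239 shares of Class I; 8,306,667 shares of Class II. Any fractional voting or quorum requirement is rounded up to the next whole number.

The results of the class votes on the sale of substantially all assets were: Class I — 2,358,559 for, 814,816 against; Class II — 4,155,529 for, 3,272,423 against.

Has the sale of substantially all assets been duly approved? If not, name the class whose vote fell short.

Class I: 2/3 of 3536239 = 2357492.67, rounded up to 2357493; 2,357,493 required, 2,358,559 in favor — approved.
Class II: a majority of 8306667 is 4153334; 4,153,334 required, 4,155,529 in favor — approved.

Approved — every class gave the required vote.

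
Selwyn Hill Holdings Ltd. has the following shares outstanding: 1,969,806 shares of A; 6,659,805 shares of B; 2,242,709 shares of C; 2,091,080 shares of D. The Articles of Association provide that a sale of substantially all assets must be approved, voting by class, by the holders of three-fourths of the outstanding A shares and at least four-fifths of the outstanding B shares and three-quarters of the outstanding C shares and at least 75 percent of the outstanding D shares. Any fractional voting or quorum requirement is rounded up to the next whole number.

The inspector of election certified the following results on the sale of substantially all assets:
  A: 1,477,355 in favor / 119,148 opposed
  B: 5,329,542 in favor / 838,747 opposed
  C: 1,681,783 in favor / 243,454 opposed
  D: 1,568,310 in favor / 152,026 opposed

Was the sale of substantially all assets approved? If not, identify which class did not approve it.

A: 3/4 of 1969806 = 1477354.50, rounded up to 1477355; 1,477,355 required, 1,477,355 in favor — approved.
B: 4/5 of 6659805 = 5327844; 5,327,844 required, 5,329,542 in favor — approved.
C: 3/4 of 2242709 = 1682031.75, rounded up to 1682032; 1,682,032 required, 1,681,783 in favor — not approved.
D: 3/4 of 2091080 = 1568310; 1,568,310 required, 1,568,310 in favor — approved.

Not approved — the C shares did not give the required vote.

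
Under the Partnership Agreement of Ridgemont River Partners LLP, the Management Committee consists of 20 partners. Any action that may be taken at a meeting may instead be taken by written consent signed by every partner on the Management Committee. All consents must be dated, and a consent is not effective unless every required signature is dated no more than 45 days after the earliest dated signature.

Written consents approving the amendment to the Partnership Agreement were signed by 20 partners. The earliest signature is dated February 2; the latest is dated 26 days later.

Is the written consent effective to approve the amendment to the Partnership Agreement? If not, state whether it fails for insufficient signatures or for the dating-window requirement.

Signatures required: every one of 20 — unanimous means all 20, so 20 needed; 20 signed. Sufficient.
Dating window: the latest signature is 26 days after the earliest; the limit is 45 days. Within the window.

Effective — both the signature and dating-window requirements are satisfied.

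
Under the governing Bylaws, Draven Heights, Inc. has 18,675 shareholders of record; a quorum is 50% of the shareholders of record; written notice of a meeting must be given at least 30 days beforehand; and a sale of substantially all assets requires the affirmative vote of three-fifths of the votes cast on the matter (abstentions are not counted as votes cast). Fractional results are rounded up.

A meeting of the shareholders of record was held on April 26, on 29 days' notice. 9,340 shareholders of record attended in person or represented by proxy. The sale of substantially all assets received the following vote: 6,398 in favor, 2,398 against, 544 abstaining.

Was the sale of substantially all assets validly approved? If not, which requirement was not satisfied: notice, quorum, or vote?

Notice: 29 days given; 30 required. Not satisfied.
Quorum: 50% of 18,675 = 9,337.50, rounded up to 9,338; 9,340 present. Satisfied.
Vote: requires three-fifths of the votes cast (9,340 − 544 abstaining = 8,796); 3/5 of 8796 = 5277.60, rounded up to 5278, so 5,278 needed; 6,398 in favor. Satisfied.

Invalid — notice requirement not satisfied.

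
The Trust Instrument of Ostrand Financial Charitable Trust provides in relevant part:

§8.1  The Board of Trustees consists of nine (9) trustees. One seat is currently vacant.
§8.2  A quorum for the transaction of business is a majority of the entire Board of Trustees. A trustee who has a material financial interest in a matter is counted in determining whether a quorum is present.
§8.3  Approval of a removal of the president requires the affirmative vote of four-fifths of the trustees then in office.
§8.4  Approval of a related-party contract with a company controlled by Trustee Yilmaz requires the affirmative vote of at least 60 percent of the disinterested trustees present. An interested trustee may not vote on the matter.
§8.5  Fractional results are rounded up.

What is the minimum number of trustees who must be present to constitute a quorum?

A majority of 9 is 5.

5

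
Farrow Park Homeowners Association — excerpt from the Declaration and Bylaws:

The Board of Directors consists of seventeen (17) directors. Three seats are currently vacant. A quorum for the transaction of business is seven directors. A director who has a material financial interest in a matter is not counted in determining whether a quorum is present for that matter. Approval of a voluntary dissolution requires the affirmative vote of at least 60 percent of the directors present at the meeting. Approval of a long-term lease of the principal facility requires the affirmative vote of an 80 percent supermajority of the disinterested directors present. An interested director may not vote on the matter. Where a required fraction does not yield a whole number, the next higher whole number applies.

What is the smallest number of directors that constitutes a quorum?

The quorum is fixed at 7.

7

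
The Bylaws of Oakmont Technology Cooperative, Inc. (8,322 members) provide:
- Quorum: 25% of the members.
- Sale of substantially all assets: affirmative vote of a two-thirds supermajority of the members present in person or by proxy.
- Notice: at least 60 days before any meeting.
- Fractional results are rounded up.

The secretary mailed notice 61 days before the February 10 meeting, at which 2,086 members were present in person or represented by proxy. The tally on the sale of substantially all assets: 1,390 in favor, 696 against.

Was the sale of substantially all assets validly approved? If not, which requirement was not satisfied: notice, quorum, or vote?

Invalid — vote requirement not satisfied.

Notice: 61 days given; 60 required. Satisfied.
Quorum: 25% of 8,322 = 2,080.50, rounded up to 2,081; 2,086 present. Satisfied.
Vote: requires two-thirds of those present (2,086); 2/3 of 2086 = 1390.67, rounded up to 1391, so 1,391 needed; 1,390 in favor. Not satisfied.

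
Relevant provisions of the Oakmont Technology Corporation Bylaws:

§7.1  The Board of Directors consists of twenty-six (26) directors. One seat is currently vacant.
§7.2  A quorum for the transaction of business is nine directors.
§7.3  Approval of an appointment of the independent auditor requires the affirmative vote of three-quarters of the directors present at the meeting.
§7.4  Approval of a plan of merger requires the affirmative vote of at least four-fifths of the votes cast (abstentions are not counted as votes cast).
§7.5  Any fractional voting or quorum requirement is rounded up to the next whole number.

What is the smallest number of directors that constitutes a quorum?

The quorum is fixed at 9.

9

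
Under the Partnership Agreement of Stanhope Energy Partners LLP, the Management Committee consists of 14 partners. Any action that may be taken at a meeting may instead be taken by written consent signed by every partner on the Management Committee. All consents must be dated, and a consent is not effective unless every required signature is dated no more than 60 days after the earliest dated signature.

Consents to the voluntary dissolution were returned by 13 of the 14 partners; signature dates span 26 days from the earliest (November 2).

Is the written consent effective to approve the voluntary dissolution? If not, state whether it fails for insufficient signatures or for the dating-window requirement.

Signatures required: all of 14 — unanimous means all 14, so 14 needed; 13 signed. Insufficient.
Dating window: the latest signature is 26 days after the earliest; the limit is 60 days. Within the window.

Not effective — insufficient signatures.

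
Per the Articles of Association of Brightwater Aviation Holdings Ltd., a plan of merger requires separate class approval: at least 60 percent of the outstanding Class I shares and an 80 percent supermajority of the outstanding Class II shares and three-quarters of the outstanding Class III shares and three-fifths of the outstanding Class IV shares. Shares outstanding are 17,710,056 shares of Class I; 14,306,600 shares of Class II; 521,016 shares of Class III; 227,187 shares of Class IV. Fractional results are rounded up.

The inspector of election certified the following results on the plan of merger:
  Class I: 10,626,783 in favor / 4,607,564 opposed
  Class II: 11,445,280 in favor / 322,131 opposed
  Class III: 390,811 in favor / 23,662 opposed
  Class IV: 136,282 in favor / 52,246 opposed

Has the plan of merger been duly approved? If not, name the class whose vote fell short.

Class I: 3/5 of 17710056 = 10626033.60, rounded up to 10626034; 10,626,034 required, 10,626,783 in favor — approved.
Class II: 4/5 of 14306600 = 11445280; 11,445,280 required, 11,445,280 in favor — approved.
Class III: 3/4 of 521016 = 390762; 390,762 required, 390,811 in favor — approved.
Class IV: 3/5 of 227187 = 136312.20, rounded up to 136313; 136,313 required, 136,282 in favor — not approved.

Not approved — the Class IV shares did not give the required vote.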